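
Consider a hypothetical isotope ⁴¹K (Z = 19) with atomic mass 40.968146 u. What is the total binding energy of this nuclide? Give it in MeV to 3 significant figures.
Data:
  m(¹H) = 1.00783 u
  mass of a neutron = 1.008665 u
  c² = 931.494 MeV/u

346 MeV

Z = 19, so N = A − Z = 41 − 19 = 22.
Mass of separated nucleons = 19(1.00783) + 22(1.008665) = 19.14877 + 22.190630 = 41.339400 u
The mass defect is 41.339400 − 40.968146 = 0.371254 u.
Binding energy = Δm·c² = 0.371254 × 931.494 MeV/u = 345.821 MeV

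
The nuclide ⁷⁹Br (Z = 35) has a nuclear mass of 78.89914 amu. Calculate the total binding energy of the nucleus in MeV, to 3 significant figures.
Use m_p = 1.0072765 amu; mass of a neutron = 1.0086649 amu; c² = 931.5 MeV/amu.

686 MeV

With 35 protons and 44 neutrons (A = 79):
Σm = 35·m_p + 44·m_n = 35.2546775 + 44.3812556 = 79.6359331 amu
Mass defect Δm = 79.6359331 − 78.89914 = 0.7367931 amu
Converting to energy: 0.7367931 amu × 931.5 MeV/amu = 686.323 MeV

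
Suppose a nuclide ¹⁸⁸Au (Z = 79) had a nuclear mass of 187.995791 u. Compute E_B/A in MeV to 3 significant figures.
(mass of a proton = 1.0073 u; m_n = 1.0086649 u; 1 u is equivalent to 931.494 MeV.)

7.56 MeV/nucleon

Z = 79, so N = A − Z = 188 − 79 = 109.
Σm = 79·m_p + 109·m_n = 79.5767 + 109.9444741 = 189.5211741 u
Δm = 189.5211741 − 187.995791 = 1.5253831 u
E_B = 1.5253831 × 931.494 = 1420.89 MeV
BE/A = 1420.89 MeV / 188 = 7.558 MeV/nucleon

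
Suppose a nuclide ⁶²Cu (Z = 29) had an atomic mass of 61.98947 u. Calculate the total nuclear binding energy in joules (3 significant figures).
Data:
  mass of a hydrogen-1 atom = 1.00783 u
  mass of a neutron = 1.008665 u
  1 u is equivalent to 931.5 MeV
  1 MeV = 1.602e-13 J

7.81e-11 J

Z = 29, so N = A − Z = 62 − 29 = 33.
Σm = 29·m(¹H) + 33·m_n = 29.22707 + 33.285945 = 62.513015 u
Δm = 62.513015 − 61.98947 = 0.523545 u
Binding energy = Δm·c² = 0.523545 × 931.5 MeV/u = 487.682 MeV
In joules: 487.682 MeV × 1.602e-13 J/MeV = 7.8127e-11 J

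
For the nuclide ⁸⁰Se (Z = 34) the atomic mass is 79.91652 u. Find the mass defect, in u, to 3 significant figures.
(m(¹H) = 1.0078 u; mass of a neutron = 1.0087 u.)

The nucleus contains 34 protons and 80 − 34 = 46 neutrons.
Total constituent mass: 34 × 1.0078 + 46 × 1.0087 = 80.6654 u
Mass defect Δm = 80.6654 − 79.91652 = 0.74888 u

0.749 u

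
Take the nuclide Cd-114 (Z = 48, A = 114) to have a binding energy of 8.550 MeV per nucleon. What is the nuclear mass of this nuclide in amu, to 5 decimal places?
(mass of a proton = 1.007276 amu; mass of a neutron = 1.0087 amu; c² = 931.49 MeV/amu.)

Total binding energy = 114 × 8.550 = 974.700 MeV
Mass defect = 974.700 MeV / (931.49 MeV/amu) = 1.0463880 amu
Constituent mass = 48(1.007276) + 66(1.0087) = 114.923448 amu
Nuclear mass = 114.923448 − 1.0463880 = 113.8770600 amu ≈ 113.87706 amu (to 5 decimal places)

113.87706 amu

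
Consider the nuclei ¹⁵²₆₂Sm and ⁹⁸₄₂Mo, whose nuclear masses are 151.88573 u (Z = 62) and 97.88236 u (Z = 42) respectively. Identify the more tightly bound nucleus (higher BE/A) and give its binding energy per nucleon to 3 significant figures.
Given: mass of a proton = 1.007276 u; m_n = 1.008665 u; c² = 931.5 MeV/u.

⁹⁸₄₂Mo; 8.64 MeV/nucleon

¹⁵²₆₂Sm: Σm = 62(1.007276) + 90(1.008665) = 153.230962 u; Δm = 1.345232 u; E_B = 1253.1 MeV; E_B/A = 8.244 MeV
⁹⁸₄₂Mo: Σm = 42(1.007276) + 56(1.008665) = 98.790832 u; Δm = 0.908472 u; E_B = 846.24 MeV; E_B/A = 8.635 MeV
⁹⁸₄₂Mo has the higher binding energy per nucleon, so it is the more tightly bound nucleus.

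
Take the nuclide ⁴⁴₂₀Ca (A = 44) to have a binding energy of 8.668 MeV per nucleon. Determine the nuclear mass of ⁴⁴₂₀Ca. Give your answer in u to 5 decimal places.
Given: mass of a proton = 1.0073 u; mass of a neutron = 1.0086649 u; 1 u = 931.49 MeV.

43.94451 u

Total binding energy = 44 × 8.668 = 381.392 MeV
Mass defect = 381.392 MeV / (931.49 MeV/u) = 0.4094429 u
Constituent mass = 20(1.0073) + 24(1.0086649) = 44.3539576 u
Nuclear mass = 44.3539576 − 0.4094429 = 43.9445147 u ≈ 43.94451 u (to 5 decimal places)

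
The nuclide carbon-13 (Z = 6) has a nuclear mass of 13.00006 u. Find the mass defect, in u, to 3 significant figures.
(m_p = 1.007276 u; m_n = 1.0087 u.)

With 6 protons and 7 neutrons (A = 13):
Σm = 6·m_p + 7·m_n = 6.043656 + 7.0609 = 13.104556 u
Δm = 13.104556 − 13.00006 = 0.104496 u

0.104 u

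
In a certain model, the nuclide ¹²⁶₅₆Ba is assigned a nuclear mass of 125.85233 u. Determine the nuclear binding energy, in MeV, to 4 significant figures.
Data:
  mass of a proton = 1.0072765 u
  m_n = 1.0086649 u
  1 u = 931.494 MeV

Σm = 56·m_p + 70·m_n = 56.4074840 + 70.6065430 = 127.0140270 u
Δm = 127.0140270 − 125.85233 = 1.1616970 u
Converting to energy: 1.1616970 u × 931.494 MeV/u = 1082.11 MeV

1082 MeV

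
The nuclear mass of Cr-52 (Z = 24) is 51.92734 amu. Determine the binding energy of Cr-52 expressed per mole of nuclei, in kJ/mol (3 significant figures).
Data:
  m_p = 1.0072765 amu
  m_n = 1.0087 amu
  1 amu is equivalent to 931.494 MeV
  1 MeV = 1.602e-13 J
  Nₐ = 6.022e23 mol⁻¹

Σm = 24·m_p + 28·m_n = 24.1746360 + 28.2436 = 52.4182360 amu
Mass defect Δm = 52.4182360 − 51.92734 = 0.4908960 amu
Converting to energy: 0.4908960 amu × 931.494 MeV/amu = 457.267 MeV
Per nucleus in joules: 457.267 MeV × 1.602e-13 J/MeV = 7.3254e-11 J
Per mole: 7.3254e-11 J × 6.022e23 mol⁻¹ = 4.4114e+13 J/mol

4.41e+10 kJ/mol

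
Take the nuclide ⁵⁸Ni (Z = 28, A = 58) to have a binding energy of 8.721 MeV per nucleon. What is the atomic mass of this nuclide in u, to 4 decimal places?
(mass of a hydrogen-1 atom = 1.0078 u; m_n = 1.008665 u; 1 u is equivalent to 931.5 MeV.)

Total binding energy = 58 × 8.721 = 505.818 MeV
Mass defect = 505.818 MeV / (931.5 MeV/u) = 0.543014 u
Constituent mass = 28(1.0078) + 30(1.008665) = 58.478350 u
Atomic mass = 58.478350 − 0.543014 = 57.935336 u ≈ 57.9353 u (to 4 decimal places)

57.9353 u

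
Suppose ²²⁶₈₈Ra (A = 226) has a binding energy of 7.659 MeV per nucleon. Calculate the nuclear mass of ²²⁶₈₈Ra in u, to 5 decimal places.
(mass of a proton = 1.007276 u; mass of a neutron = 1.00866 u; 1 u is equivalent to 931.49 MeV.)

Total binding energy = 226 × 7.659 = 1730.934 MeV
Mass defect = 1730.934 MeV / (931.49 MeV/u) = 1.8582422 u
Constituent mass = 88(1.007276) + 138(1.00866) = 227.835368 u
Nuclear mass = 227.835368 − 1.8582422 = 225.9771258 u ≈ 225.97713 u (to 5 decimal places)

225.97713 u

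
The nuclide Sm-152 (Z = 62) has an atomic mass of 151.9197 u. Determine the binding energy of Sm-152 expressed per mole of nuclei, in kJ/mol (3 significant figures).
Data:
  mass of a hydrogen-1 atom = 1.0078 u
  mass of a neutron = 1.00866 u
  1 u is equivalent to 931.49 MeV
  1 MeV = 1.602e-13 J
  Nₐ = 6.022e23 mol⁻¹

1.21e+11 kJ/mol

Mass of separated nucleons = 62(1.0078) + 90(1.00866) = 62.4836 + 90.77940 = 153.26300 u
Δm = 153.26300 − 151.9197 = 1.34330 u
E_B = 1.34330 × 931.49 = 1251.27 MeV
Per nucleus in joules: 1251.27 MeV × 1.602e-13 J/MeV = 2.0045e-10 J
Per mole: 2.0045e-10 J × 6.022e23 mol⁻¹ = 1.2071e+14 J/mol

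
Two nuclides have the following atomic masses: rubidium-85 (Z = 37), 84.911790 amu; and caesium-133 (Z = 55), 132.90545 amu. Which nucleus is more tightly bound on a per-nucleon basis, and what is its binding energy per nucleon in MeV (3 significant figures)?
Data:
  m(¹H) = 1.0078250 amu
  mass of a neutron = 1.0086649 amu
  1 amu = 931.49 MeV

rubidium-85; 8.70 MeV/nucleon

rubidium-85: Σm = 37(1.0078250) + 48(1.0086649) = 85.7054402 amu; Δm = 0.7936502 amu; E_B = 739.28 MeV; E_B/A = 8.697 MeV
caesium-133: Σm = 55(1.0078250) + 78(1.0086649) = 134.1062372 amu; Δm = 1.2007872 amu; E_B = 1118.5 MeV; E_B/A = 8.410 MeV
rubidium-85 has the higher binding energy per nucleon, so it is the more tightly bound nucleus.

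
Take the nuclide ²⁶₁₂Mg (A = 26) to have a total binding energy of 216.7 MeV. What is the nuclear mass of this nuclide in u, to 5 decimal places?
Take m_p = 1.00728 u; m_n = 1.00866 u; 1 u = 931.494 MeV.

25.97596 u

Mass defect = 216.7 MeV / (931.494 MeV/u) = 0.2326370 u
Constituent mass = 12(1.00728) + 14(1.00866) = 26.20860 u
Nuclear mass = 26.20860 − 0.2326370 = 25.9759630 u ≈ 25.97596 u (to 5 decimal places)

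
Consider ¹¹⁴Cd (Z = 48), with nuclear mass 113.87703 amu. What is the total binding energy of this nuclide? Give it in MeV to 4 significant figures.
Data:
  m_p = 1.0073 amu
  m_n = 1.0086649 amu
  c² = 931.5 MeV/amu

973.7 MeV

The nucleus contains 48 protons and 114 − 48 = 66 neutrons.
Mass of separated nucleons = 48(1.0073) + 66(1.0086649) = 48.3504 + 66.5718834 = 114.9222834 amu
Δm = 114.9222834 − 113.87703 = 1.0452534 amu
E_B = 1.0452534 × 931.5 = 973.654 MeV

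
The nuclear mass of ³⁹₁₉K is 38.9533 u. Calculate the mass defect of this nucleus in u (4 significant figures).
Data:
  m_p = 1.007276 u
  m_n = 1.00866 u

Σm = 19·m_p + 20·m_n = 19.138244 + 20.17320 = 39.311444 u
Mass defect Δm = 39.311444 − 38.9533 = 0.358144 u

0.3581 u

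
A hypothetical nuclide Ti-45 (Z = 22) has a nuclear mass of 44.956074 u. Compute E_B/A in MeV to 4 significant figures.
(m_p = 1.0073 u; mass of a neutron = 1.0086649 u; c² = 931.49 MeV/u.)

Z = 22, so N = A − Z = 45 − 22 = 23.
Total constituent mass: 22 × 1.0073 + 23 × 1.0086649 = 45.3598927 u
Δm = 45.3598927 − 44.956074 = 0.4038187 u
Binding energy = Δm·c² = 0.4038187 × 931.49 MeV/u = 376.153 MeV
BE/A = 376.153 MeV / 45 = 8.359 MeV/nucleon

8.359 MeV/nucleon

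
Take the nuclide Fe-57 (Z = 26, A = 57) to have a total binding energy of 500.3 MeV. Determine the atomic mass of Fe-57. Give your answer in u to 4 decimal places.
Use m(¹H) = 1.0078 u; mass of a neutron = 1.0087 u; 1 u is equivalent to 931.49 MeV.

Mass defect = 500.3 MeV / (931.49 MeV/u) = 0.537096 u
Constituent mass = 26(1.0078) + 31(1.0087) = 57.4725 u
Atomic mass = 57.4725 − 0.537096 = 56.935404 u ≈ 56.9354 u (to 4 decimal places)

56.9354 u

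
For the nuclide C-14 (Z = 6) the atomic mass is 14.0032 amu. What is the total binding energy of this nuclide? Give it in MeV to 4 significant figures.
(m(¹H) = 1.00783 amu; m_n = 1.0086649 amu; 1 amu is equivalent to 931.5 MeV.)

105.4 MeV

Mass of separated nucleons = 6(1.00783) + 8(1.0086649) = 6.04698 + 8.0693192 = 14.1162992 amu
Mass defect Δm = 14.1162992 − 14.0032 = 0.1130992 amu
E_B = 0.1130992 × 931.5 = 105.352 MeV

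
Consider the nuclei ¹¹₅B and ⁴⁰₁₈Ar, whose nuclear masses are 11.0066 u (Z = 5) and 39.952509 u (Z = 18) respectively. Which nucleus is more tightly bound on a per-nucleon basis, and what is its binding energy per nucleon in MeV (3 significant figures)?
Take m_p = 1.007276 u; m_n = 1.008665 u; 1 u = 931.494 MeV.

⁴⁰₁₈Ar; 8.60 MeV/nucleon

¹¹₅B: Σm = 5(1.007276) + 6(1.008665) = 11.088370 u; Δm = 0.081770 u; E_B = 76.168 MeV; E_B/A = 6.924 MeV
⁴⁰₁₈Ar: Σm = 18(1.007276) + 22(1.008665) = 40.321598 u; Δm = 0.369089 u; E_B = 343.80 MeV; E_B/A = 8.595 MeV
⁴⁰₁₈Ar has the higher binding energy per nucleon, so it is the more tightly bound nucleus.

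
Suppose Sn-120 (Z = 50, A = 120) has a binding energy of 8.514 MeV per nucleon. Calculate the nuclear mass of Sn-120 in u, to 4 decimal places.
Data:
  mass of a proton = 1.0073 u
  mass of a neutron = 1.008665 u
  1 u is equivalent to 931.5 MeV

Total binding energy = 120 × 8.514 = 1021.680 MeV
Mass defect = 1021.680 MeV / (931.5 MeV/u) = 1.096812 u
Constituent mass = 50(1.0073) + 70(1.008665) = 120.971550 u
Nuclear mass = 120.971550 − 1.096812 = 119.874738 u ≈ 119.8747 u (to 4 decimal places)

119.8747 u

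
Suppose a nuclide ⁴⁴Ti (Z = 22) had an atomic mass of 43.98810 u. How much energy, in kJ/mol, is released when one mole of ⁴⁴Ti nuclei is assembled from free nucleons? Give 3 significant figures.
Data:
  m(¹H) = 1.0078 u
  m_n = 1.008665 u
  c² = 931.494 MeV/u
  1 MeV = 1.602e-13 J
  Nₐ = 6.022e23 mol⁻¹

With 22 protons and 22 neutrons (A = 44):
Mass of separated nucleons = 22(1.0078) + 22(1.008665) = 22.1716 + 22.190630 = 44.362230 u
Mass defect Δm = 44.362230 − 43.98810 = 0.374130 u
E_B = 0.374130 × 931.494 = 348.500 MeV
Per nucleus in joules: 348.500 MeV × 1.602e-13 J/MeV = 5.5830e-11 J
Per mole: 5.5830e-11 J × 6.022e23 mol⁻¹ = 3.3621e+13 J/mol

3.36e+10 kJ/mol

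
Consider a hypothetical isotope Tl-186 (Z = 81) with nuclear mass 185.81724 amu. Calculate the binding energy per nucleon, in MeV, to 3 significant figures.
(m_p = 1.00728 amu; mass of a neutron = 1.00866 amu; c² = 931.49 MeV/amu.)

Σm = 81·m_p + 105·m_n = 81.58968 + 105.90930 = 187.49898 amu
Mass defect Δm = 187.49898 − 185.81724 = 1.68174 amu
Binding energy = Δm·c² = 1.68174 × 931.49 MeV/amu = 1566.52 MeV
Per nucleon: 1566.52 / 186 = 8.422 MeV

8.42 MeV/nucleon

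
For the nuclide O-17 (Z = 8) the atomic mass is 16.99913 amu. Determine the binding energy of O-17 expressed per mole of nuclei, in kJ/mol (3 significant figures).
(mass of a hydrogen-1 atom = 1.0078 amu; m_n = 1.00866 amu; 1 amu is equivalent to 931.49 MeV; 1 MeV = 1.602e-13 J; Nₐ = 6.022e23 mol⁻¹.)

Mass of separated nucleons = 8(1.0078) + 9(1.00866) = 8.0624 + 9.07794 = 17.14034 amu
Δm = 17.14034 − 16.99913 = 0.14121 amu
Binding energy = Δm·c² = 0.14121 × 931.49 MeV/amu = 131.536 MeV
Per nucleus in joules: 131.536 MeV × 1.602e-13 J/MeV = 2.1072e-11 J
Per mole: 2.1072e-11 J × 6.022e23 mol⁻¹ = 1.2690e+13 J/mol

1.27e+10 kJ/mol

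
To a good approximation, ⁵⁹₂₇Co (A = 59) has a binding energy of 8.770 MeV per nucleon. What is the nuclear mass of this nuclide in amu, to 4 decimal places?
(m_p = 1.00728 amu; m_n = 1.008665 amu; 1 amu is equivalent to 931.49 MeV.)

Total binding energy = 59 × 8.770 = 517.430 MeV
Mass defect = 517.430 MeV / (931.49 MeV/amu) = 0.555486 amu
Constituent mass = 27(1.00728) + 32(1.008665) = 59.473840 amu
Nuclear mass = 59.473840 − 0.555486 = 58.918354 amu ≈ 58.9184 amu (to 4 decimal places)

58.9184 amu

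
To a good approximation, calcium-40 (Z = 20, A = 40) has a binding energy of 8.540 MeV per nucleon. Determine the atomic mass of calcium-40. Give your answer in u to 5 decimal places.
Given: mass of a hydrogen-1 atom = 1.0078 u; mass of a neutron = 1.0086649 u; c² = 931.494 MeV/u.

Total binding energy = 40 × 8.540 = 341.600 MeV
Mass defect = 341.600 MeV / (931.494 MeV/u) = 0.3667227 u
Constituent mass = 20(1.0078) + 20(1.0086649) = 40.3292980 u
Atomic mass = 40.3292980 − 0.3667227 = 39.9625753 u ≈ 39.96258 u (to 5 decimal places)

39.96258 u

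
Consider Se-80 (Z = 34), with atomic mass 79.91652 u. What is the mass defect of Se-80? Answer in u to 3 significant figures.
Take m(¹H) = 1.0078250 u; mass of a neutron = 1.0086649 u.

0.748 u

Z = 34, so N = A − Z = 80 − 34 = 46.
Σm = 34·m(¹H) + 46·m_n = 34.2660500 + 46.3985854 = 80.6646354 u
Mass defect Δm = 80.6646354 − 79.91652 = 0.7481154 u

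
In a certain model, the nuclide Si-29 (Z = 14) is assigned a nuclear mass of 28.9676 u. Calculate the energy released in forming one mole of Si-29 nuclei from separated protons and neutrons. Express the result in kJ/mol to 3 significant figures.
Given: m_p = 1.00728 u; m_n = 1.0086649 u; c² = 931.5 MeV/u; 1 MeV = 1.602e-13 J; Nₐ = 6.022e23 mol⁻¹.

2.38e+10 kJ/mol

The nucleus contains 14 protons and 29 − 14 = 15 neutrons.
Σm = 14·m_p + 15·m_n = 14.10192 + 15.1299735 = 29.2318935 u
Mass defect Δm = 29.2318935 − 28.9676 = 0.2642935 u
Converting to energy: 0.2642935 u × 931.5 MeV/u = 246.189 MeV
Per nucleus in joules: 246.189 MeV × 1.602e-13 J/MeV = 3.9439e-11 J
Per mole: 3.9439e-11 J × 6.022e23 mol⁻¹ = 2.3750e+13 J/mol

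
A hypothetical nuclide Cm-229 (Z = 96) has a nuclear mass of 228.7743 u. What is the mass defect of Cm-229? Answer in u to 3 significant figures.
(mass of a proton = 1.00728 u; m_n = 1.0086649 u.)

Mass of separated nucleons = 96(1.00728) + 133(1.0086649) = 96.69888 + 134.1524317 = 230.8513117 u
Δm = 230.8513117 − 228.7743 = 2.0770117 u

2.08 u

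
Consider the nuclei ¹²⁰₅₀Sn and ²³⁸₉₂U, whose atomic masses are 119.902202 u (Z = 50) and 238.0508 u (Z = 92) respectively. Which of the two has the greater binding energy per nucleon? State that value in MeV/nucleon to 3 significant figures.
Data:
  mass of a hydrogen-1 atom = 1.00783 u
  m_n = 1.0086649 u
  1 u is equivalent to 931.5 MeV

¹²⁰₅₀Sn; 8.51 MeV/nucleon

¹²⁰₅₀Sn: Σm = 50(1.00783) + 70(1.0086649) = 120.9980430 u; Δm = 1.0958410 u; E_B = 1020.776 MeV; E_B/A = 8.506 MeV
²³⁸₉₂U: Σm = 92(1.00783) + 146(1.0086649) = 239.9854354 u; Δm = 1.9346354 u; E_B = 1802.1 MeV; E_B/A = 7.572 MeV
¹²⁰₅₀Sn has the higher binding energy per nucleon, so it is the more tightly bound nucleus.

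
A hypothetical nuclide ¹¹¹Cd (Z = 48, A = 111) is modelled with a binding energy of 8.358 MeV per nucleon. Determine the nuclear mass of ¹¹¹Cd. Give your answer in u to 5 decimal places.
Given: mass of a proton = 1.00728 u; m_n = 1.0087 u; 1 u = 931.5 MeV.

Total binding energy = 111 × 8.358 = 927.738 MeV
Mass defect = 927.738 MeV / (931.5 MeV/u) = 0.9959614 u
Constituent mass = 48(1.00728) + 63(1.0087) = 111.89754 u
Nuclear mass = 111.89754 − 0.9959614 = 110.9015786 u ≈ 110.90158 u (to 5 decimal places)

110.90158 u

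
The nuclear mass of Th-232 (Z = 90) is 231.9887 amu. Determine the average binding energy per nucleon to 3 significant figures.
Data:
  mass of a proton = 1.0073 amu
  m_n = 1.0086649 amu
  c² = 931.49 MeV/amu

Mass of separated nucleons = 90(1.0073) + 142(1.0086649) = 90.6570 + 143.2304158 = 233.8874158 amu
The mass defect is 233.8874158 − 231.9887 = 1.8987158 amu.
Converting to energy: 1.8987158 amu × 931.49 MeV/amu = 1768.63 MeV
Per nucleon: 1768.63 / 232 = 7.623 MeV

7.62 MeV/nucleon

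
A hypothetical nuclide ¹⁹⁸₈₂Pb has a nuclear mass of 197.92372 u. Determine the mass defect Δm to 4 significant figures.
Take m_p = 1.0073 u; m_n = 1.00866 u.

Z = 82, so N = A − Z = 198 − 82 = 116.
Total constituent mass: 82 × 1.0073 + 116 × 1.00866 = 199.60316 u
Δm = 199.60316 − 197.92372 = 1.67944 u

1.679 u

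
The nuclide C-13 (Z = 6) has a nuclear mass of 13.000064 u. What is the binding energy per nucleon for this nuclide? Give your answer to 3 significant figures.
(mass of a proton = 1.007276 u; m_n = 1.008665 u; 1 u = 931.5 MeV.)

7.47 MeV/nucleon

Mass of separated nucleons = 6(1.007276) + 7(1.008665) = 6.043656 + 7.060655 = 13.104311 u
The mass defect is 13.104311 − 13.000064 = 0.104247 u.
Converting to energy: 0.104247 u × 931.5 MeV/u = 97.1061 MeV
Dividing by A = 13 gives 7.470 MeV per nucleon.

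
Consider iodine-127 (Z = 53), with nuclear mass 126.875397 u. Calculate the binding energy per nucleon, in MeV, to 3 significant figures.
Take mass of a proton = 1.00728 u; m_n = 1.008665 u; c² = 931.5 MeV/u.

With 53 protons and 74 neutrons (A = 127):
Σm = 53·m_p + 74·m_n = 53.38584 + 74.641210 = 128.027050 u
Mass defect Δm = 128.027050 − 126.875397 = 1.151653 u
Converting to energy: 1.151653 u × 931.5 MeV/u = 1072.76 MeV
Per nucleon: 1072.76 / 127 = 8.447 MeV

8.45 MeV/nucleon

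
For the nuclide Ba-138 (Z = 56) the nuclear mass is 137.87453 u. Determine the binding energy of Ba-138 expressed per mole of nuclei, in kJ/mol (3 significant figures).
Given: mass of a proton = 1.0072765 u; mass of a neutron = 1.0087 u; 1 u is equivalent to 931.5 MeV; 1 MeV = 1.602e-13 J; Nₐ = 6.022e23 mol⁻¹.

Z = 56, so N = A − Z = 138 − 56 = 82.
Σm = 56·m_p + 82·m_n = 56.4074840 + 82.7134 = 139.1208840 u
The mass defect is 139.1208840 − 137.87453 = 1.2463540 u.
Converting to energy: 1.2463540 u × 931.5 MeV/u = 1160.98 MeV
Per nucleus in joules: 1160.98 MeV × 1.602e-13 J/MeV = 1.8599e-10 J
Per mole: 1.8599e-10 J × 6.022e23 mol⁻¹ = 1.1200e+14 J/mol

1.12e+11 kJ/mol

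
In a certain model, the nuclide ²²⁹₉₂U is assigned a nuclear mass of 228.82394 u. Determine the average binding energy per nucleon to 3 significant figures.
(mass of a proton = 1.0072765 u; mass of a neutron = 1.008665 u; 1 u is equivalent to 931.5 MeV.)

8.27 MeV/nucleon

Mass of separated nucleons = 92(1.0072765) + 137(1.008665) = 92.6694380 + 138.187105 = 230.8565430 u
Δm = 230.8565430 − 228.82394 = 2.0326030 u
E_B = 2.0326030 × 931.5 = 1893.37 MeV
BE/A = 1893.37 MeV / 229 = 8.268 MeV/nucleon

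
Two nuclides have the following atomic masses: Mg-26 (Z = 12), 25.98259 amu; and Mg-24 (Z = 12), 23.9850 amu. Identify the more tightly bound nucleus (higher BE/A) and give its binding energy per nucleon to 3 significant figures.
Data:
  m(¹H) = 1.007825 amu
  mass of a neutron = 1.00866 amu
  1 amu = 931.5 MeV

Mg-26; 8.33 MeV/nucleon

Mg-26: Σm = 12(1.007825) + 14(1.00866) = 26.215140 amu; Δm = 0.232550 amu; E_B = 216.62 MeV; E_B/A = 8.332 MeV
Mg-24: Σm = 12(1.007825) + 12(1.00866) = 24.197820 amu; Δm = 0.212820 amu; E_B = 198.24 MeV; E_B/A = 8.260 MeV
Mg-26 has the higher binding energy per nucleon, so it is the more tightly bound nucleus.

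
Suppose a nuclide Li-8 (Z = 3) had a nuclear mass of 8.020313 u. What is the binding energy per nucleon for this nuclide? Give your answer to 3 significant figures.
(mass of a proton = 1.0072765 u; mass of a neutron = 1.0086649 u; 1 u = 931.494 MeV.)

5.22 MeV/nucleon

With 3 protons and 5 neutrons (A = 8):
Mass of separated nucleons = 3(1.0072765) + 5(1.0086649) = 3.0218295 + 5.0433245 = 8.0651540 u
Δm = 8.0651540 − 8.020313 = 0.0448410 u
E_B = 0.0448410 × 931.494 = 41.7691 MeV
Per nucleon: 41.7691 / 8 = 5.221 MeV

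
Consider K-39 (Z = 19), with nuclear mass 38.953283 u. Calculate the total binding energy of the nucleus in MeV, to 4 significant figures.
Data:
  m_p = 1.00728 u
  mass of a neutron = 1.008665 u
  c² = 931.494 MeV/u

333.8 MeV

Z = 19, so N = A − Z = 39 − 19 = 20.
Mass of separated nucleons = 19(1.00728) + 20(1.008665) = 19.13832 + 20.173300 = 39.311620 u
Δm = 39.311620 − 38.953283 = 0.358337 u
E_B = 0.358337 × 931.494 = 333.789 MeV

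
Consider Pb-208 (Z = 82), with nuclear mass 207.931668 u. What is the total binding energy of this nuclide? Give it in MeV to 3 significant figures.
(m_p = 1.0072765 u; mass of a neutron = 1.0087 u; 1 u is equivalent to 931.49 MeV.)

1640 MeV

Z = 82, so N = A − Z = 208 − 82 = 126.
Mass of separated nucleons = 82(1.0072765) + 126(1.0087) = 82.5966730 + 127.0962 = 209.6928730 u
The mass defect is 209.6928730 − 207.931668 = 1.7612050 u.
Binding energy = Δm·c² = 1.7612050 × 931.49 MeV/u = 1640.54 MeV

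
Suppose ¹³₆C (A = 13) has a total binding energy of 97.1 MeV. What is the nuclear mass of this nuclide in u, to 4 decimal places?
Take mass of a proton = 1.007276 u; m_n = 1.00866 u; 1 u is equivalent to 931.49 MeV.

Mass defect = 97.1 MeV / (931.49 MeV/u) = 0.104242 u
Constituent mass = 6(1.007276) + 7(1.00866) = 13.104276 u
Nuclear mass = 13.104276 − 0.104242 = 13.000034 u ≈ 13.0000 u (to 4 decimal places)

13.0000 u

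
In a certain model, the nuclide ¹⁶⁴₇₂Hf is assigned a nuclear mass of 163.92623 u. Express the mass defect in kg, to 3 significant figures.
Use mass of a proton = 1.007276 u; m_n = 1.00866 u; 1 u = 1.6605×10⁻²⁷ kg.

2.32e-27 kg

With 72 protons and 92 neutrons (A = 164):
Total constituent mass: 72 × 1.007276 + 92 × 1.00866 = 165.320592 u
Δm = 165.320592 − 163.92623 = 1.394362 u
In SI units: 1.394362 u × 1.6605×10⁻²⁷ kg/u = 2.3153e-27 kg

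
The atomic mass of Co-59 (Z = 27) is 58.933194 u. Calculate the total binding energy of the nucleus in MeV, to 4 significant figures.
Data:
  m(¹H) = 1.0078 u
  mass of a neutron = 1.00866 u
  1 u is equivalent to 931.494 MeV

Σm = 27·m(¹H) + 32·m_n = 27.2106 + 32.27712 = 59.48772 u
The mass defect is 59.48772 − 58.933194 = 0.554526 u.
Binding energy = Δm·c² = 0.554526 × 931.494 MeV/u = 516.538 MeV

516.5 MeV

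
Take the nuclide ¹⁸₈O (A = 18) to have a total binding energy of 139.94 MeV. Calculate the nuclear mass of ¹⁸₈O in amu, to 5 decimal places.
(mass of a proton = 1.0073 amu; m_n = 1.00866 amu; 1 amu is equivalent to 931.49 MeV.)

17.99477 amu

Mass defect = 139.94 MeV / (931.49 MeV/amu) = 0.1502324 amu
Constituent mass = 8(1.0073) + 10(1.00866) = 18.14500 amu
Nuclear mass = 18.14500 − 0.1502324 = 17.9947676 amu ≈ 17.99477 amu (to 5 decimal places)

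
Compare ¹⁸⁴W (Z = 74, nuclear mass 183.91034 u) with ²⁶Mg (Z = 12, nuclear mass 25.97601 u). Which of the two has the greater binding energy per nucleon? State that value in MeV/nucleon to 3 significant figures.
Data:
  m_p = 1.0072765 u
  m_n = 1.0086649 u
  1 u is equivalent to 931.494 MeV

¹⁸⁴W: Σm = 74(1.0072765) + 110(1.0086649) = 185.4916000 u; Δm = 1.5812600 u; E_B = 1472.9 MeV; E_B/A = 8.005 MeV
²⁶Mg: Σm = 12(1.0072765) + 14(1.0086649) = 26.2086266 u; Δm = 0.2326166 u; E_B = 216.68 MeV; E_B/A = 8.334 MeV
²⁶Mg has the higher binding energy per nucleon, so it is the more tightly bound nucleus.

²⁶Mg; 8.33 MeV/nucleon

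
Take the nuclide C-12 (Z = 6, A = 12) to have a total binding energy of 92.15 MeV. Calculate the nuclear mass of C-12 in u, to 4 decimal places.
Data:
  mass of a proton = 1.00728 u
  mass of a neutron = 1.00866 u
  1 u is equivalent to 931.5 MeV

11.9967 u

Mass defect = 92.15 MeV / (931.5 MeV/u) = 0.098926 u
Constituent mass = 6(1.00728) + 6(1.00866) = 12.09564 u
Nuclear mass = 12.09564 − 0.098926 = 11.996714 u ≈ 11.9967 u (to 4 decimal places)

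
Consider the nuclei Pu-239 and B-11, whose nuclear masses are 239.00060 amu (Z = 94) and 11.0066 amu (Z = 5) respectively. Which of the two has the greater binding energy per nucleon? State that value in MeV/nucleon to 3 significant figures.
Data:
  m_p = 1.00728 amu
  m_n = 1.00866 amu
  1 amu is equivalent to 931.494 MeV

Pu-239: Σm = 94(1.00728) + 145(1.00866) = 240.94002 amu; Δm = 1.93942 amu; E_B = 1806.6 MeV; E_B/A = 7.559 MeV
B-11: Σm = 5(1.00728) + 6(1.00866) = 11.08836 amu; Δm = 0.08176 amu; E_B = 76.159 MeV; E_B/A = 6.924 MeV
Pu-239 has the higher binding energy per nucleon, so it is the more tightly bound nucleus.

Pu-239; 7.56 MeV/nucleon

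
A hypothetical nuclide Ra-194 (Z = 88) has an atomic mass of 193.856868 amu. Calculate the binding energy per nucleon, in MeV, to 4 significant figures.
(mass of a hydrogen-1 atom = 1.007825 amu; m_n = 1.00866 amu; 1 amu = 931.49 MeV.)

With 88 protons and 106 neutrons (A = 194):
Σm = 88·m(¹H) + 106·m_n = 88.688600 + 106.91796 = 195.606560 amu
Mass defect Δm = 195.606560 − 193.856868 = 1.749692 amu
Binding energy = Δm·c² = 1.749692 × 931.49 MeV/amu = 1629.82 MeV
Per nucleon: 1629.82 / 194 = 8.401 MeV

8.401 MeV/nucleon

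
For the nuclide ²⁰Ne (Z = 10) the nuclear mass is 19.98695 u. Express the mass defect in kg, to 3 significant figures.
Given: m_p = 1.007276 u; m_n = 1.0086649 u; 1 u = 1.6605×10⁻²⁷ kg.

Total constituent mass: 10 × 1.007276 + 10 × 1.0086649 = 20.1594090 u
Mass defect Δm = 20.1594090 − 19.98695 = 0.1724590 u
In SI units: 0.1724590 u × 1.6605×10⁻²⁷ kg/u = 2.8637e-28 kg

2.86e-28 kg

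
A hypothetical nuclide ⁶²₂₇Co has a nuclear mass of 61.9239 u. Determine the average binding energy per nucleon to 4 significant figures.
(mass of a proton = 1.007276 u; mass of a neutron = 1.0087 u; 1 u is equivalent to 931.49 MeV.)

8.670 MeV/nucleon

Mass of separated nucleons = 27(1.007276) + 35(1.0087) = 27.196452 + 35.3045 = 62.500952 u
The mass defect is 62.500952 − 61.9239 = 0.577052 u.
E_B = 0.577052 × 931.49 = 537.518 MeV
BE/A = 537.518 MeV / 62 = 8.670 MeV/nucleon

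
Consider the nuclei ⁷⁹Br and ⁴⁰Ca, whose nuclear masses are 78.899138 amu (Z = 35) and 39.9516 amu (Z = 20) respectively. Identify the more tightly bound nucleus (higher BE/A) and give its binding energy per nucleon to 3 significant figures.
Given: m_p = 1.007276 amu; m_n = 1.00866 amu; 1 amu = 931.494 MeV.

⁷⁹Br: Σm = 35(1.007276) + 44(1.00866) = 79.635700 amu; Δm = 0.736562 amu; E_B = 686.10 MeV; E_B/A = 8.6848 MeV
⁴⁰Ca: Σm = 20(1.007276) + 20(1.00866) = 40.318720 amu; Δm = 0.367120 amu; E_B = 341.97 MeV; E_B/A = 8.549 MeV
⁷⁹Br has the higher binding energy per nucleon, so it is the more tightly bound nucleus.

⁷⁹Br; 8.68 MeV/nucleon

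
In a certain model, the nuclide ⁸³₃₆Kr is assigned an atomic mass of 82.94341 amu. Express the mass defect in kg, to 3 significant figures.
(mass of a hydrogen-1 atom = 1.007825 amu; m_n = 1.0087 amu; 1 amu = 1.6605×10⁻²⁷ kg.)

With 36 protons and 47 neutrons (A = 83):
Total constituent mass: 36 × 1.007825 + 47 × 1.0087 = 83.690600 amu
Δm = 83.690600 − 82.94341 = 0.747190 amu
In SI units: 0.747190 amu × 1.6605×10⁻²⁷ kg/amu = 1.2407e-27 kg

1.24e-27 kg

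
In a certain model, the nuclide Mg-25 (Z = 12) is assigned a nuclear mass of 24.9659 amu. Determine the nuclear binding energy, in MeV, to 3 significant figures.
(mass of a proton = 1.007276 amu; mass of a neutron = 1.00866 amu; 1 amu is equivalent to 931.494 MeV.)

218 MeV

Z = 12, so N = A − Z = 25 − 12 = 13.
Mass of separated nucleons = 12(1.007276) + 13(1.00866) = 12.087312 + 13.11258 = 25.199892 amu
The mass defect is 25.199892 − 24.9659 = 0.233992 amu.
E_B = 0.233992 × 931.494 = 217.962 MeV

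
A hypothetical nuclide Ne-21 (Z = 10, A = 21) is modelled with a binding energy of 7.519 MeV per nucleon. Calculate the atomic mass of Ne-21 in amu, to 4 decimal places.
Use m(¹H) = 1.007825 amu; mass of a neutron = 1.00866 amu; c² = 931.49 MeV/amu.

Total binding energy = 21 × 7.519 = 157.899 MeV
Mass defect = 157.899 MeV / (931.49 MeV/amu) = 0.169512 amu
Constituent mass = 10(1.007825) + 11(1.00866) = 21.173510 amu
Atomic mass = 21.173510 − 0.169512 = 21.003998 amu ≈ 21.0040 amu (to 4 decimal places)

21.0040 amu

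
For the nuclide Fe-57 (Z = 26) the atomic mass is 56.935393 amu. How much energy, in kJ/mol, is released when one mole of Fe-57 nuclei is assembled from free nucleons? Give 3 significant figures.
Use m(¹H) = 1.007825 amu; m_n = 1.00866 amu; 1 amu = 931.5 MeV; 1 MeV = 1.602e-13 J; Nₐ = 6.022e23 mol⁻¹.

4.82e+10 kJ/mol

Mass of separated nucleons = 26(1.007825) + 31(1.00866) = 26.203450 + 31.26846 = 57.471910 amu
Mass defect Δm = 57.471910 − 56.935393 = 0.536517 amu
Converting to energy: 0.536517 amu × 931.5 MeV/amu = 499.766 MeV
Per nucleus in joules: 499.766 MeV × 1.602e-13 J/MeV = 8.0063e-11 J
Per mole: 8.0063e-11 J × 6.022e23 mol⁻¹ = 4.8214e+13 J/mol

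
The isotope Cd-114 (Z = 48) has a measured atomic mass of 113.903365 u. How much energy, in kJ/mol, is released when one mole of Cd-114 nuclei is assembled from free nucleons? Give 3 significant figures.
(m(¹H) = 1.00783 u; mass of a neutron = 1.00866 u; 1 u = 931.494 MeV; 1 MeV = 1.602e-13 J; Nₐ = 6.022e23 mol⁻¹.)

9.38e+10 kJ/mol

Z = 48, so N = A − Z = 114 − 48 = 66.
Mass of separated nucleons = 48(1.00783) + 66(1.00866) = 48.37584 + 66.57156 = 114.94740 u
Δm = 114.94740 − 113.903365 = 1.044035 u
Binding energy = Δm·c² = 1.044035 × 931.494 MeV/u = 972.512 MeV
Per nucleus in joules: 972.512 MeV × 1.602e-13 J/MeV = 1.5580e-10 J
Per mole: 1.5580e-10 J × 6.022e23 mol⁻¹ = 9.3823e+13 J/mol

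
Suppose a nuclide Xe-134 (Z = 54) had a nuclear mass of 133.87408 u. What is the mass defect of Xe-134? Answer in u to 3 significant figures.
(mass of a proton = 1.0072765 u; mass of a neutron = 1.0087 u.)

Σm = 54·m_p + 80·m_n = 54.3929310 + 80.6960 = 135.0889310 u
Δm = 135.0889310 − 133.87408 = 1.2148510 u

1.21 u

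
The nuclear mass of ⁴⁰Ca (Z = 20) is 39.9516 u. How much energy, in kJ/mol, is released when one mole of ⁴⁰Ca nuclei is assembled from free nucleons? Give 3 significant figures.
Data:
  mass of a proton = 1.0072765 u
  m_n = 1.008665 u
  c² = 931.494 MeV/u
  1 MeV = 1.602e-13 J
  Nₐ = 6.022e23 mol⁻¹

3.30e+10 kJ/mol

Z = 20, so N = A − Z = 40 − 20 = 20.
Σm = 20·m_p + 20·m_n = 20.1455300 + 20.173300 = 40.3188300 u
The mass defect is 40.3188300 − 39.9516 = 0.3672300 u.
Converting to energy: 0.3672300 u × 931.494 MeV/u = 342.073 MeV
Per nucleus in joules: 342.073 MeV × 1.602e-13 J/MeV = 5.4800e-11 J
Per mole: 5.4800e-11 J × 6.022e23 mol⁻¹ = 3.3001e+13 J/mol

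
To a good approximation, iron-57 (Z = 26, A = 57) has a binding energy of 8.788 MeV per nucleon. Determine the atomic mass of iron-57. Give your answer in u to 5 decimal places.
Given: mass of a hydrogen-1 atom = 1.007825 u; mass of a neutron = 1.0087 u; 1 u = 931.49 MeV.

Total binding energy = 57 × 8.788 = 500.916 MeV
Mass defect = 500.916 MeV / (931.49 MeV/u) = 0.5377578 u
Constituent mass = 26(1.007825) + 31(1.0087) = 57.473150 u
Atomic mass = 57.473150 − 0.5377578 = 56.9353922 u ≈ 56.93539 u (to 5 decimal places)

56.93539 u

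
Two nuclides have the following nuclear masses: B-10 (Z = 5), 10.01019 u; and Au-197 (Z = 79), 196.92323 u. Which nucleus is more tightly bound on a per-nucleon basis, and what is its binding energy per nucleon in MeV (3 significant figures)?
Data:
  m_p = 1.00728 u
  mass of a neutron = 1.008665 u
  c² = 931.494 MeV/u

Au-197; 7.92 MeV/nucleon

B-10: Σm = 5(1.00728) + 5(1.008665) = 10.079725 u; Δm = 0.069535 u; E_B = 64.771 MeV; E_B/A = 6.477 MeV
Au-197: Σm = 79(1.00728) + 118(1.008665) = 198.597590 u; Δm = 1.674360 u; E_B = 1559.7 MeV; E_B/A = 7.917 MeV
Au-197 has the higher binding energy per nucleon, so it is the more tightly bound nucleus.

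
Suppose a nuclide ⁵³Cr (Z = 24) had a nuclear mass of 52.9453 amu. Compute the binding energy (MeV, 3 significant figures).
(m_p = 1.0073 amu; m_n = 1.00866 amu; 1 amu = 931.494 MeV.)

448 MeV

The nucleus contains 24 protons and 53 − 24 = 29 neutrons.
Σm = 24·m_p + 29·m_n = 24.1752 + 29.25114 = 53.42634 amu
The mass defect is 53.42634 − 52.9453 = 0.48104 amu.
E_B = 0.48104 × 931.494 = 448.086 MeV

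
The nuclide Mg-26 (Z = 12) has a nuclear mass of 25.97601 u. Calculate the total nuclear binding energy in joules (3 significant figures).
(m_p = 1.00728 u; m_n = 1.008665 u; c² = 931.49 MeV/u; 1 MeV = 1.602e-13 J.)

3.47e-11 J

Total constituent mass: 12 × 1.00728 + 14 × 1.008665 = 26.208670 u
Mass defect Δm = 26.208670 − 25.97601 = 0.232660 u
E_B = 0.232660 × 931.49 = 216.720 MeV
In joules: 216.720 MeV × 1.602e-13 J/MeV = 3.4719e-11 J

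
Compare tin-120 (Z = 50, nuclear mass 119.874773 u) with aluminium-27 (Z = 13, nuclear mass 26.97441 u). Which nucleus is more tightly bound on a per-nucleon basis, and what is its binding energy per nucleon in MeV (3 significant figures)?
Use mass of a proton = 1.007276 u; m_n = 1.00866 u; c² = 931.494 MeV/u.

tin-120: Σm = 50(1.007276) + 70(1.00866) = 120.970000 u; Δm = 1.095227 u; E_B = 1020.2 MeV; E_B/A = 8.502 MeV
aluminium-27: Σm = 13(1.007276) + 14(1.00866) = 27.215828 u; Δm = 0.241418 u; E_B = 224.88 MeV; E_B/A = 8.329 MeV
tin-120 has the higher binding energy per nucleon, so it is the more tightly bound nucleus.

tin-120; 8.50 MeV/nucleon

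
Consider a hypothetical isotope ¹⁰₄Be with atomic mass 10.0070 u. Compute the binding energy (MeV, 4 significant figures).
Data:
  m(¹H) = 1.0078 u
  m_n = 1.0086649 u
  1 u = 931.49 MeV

Mass of separated nucleons = 4(1.0078) + 6(1.0086649) = 4.0312 + 6.0519894 = 10.0831894 u
Δm = 10.0831894 − 10.0070 = 0.0761894 u
Converting to energy: 0.0761894 u × 931.49 MeV/u = 70.9697 MeV

70.97 MeV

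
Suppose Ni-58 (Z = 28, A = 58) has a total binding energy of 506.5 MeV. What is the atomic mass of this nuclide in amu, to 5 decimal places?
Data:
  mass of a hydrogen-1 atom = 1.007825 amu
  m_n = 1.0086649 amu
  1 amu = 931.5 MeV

Mass defect = 506.5 MeV / (931.5 MeV/amu) = 0.5437466 amu
Constituent mass = 28(1.007825) + 30(1.0086649) = 58.4790470 amu
Atomic mass = 58.4790470 − 0.5437466 = 57.9353004 amu ≈ 57.93530 amu (to 5 decimal places)

57.93530 amu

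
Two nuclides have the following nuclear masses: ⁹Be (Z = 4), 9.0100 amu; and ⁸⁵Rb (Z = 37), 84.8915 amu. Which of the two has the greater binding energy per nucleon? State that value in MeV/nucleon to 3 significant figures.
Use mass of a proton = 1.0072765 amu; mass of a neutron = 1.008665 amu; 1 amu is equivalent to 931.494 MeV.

⁹Be: Σm = 4(1.0072765) + 5(1.008665) = 9.0724310 amu; Δm = 0.0624310 amu; E_B = 58.154 MeV; E_B/A = 6.462 MeV
⁸⁵Rb: Σm = 37(1.0072765) + 48(1.008665) = 85.6851505 amu; Δm = 0.7936505 amu; E_B = 739.28 MeV; E_B/A = 8.697 MeV
⁸⁵Rb has the higher binding energy per nucleon, so it is the more tightly bound nucleus.

⁸⁵Rb; 8.70 MeV/nucleon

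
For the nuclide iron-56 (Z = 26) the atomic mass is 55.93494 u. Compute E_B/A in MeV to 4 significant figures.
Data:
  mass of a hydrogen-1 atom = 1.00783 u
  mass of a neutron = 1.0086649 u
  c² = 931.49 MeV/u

The nucleus contains 26 protons and 56 − 26 = 30 neutrons.
Total constituent mass: 26 × 1.00783 + 30 × 1.0086649 = 56.4635270 u
The mass defect is 56.4635270 − 55.93494 = 0.5285870 u.
E_B = 0.5285870 × 931.49 = 492.374 MeV
BE/A = 492.374 MeV / 56 = 8.792 MeV/nucleon

8.792 MeV/nucleon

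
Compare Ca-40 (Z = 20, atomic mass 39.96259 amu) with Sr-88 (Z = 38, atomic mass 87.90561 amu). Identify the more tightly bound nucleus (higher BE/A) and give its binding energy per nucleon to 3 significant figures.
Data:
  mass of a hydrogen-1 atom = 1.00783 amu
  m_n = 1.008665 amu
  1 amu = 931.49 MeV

Sr-88; 8.73 MeV/nucleon

Ca-40: Σm = 20(1.00783) + 20(1.008665) = 40.329900 amu; Δm = 0.367310 amu; E_B = 342.15 MeV; E_B/A = 8.554 MeV
Sr-88: Σm = 38(1.00783) + 50(1.008665) = 88.730790 amu; Δm = 0.825180 amu; E_B = 768.647 MeV; E_B/A = 8.7346 MeV
Sr-88 has the higher binding energy per nucleon, so it is the more tightly bound nucleus.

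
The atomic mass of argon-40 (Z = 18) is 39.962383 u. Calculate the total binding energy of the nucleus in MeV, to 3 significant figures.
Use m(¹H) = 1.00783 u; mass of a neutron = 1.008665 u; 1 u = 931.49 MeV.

Total constituent mass: 18 × 1.00783 + 22 × 1.008665 = 40.331570 u
Δm = 40.331570 − 39.962383 = 0.369187 u
E_B = 0.369187 × 931.49 = 343.894 MeV

344 MeV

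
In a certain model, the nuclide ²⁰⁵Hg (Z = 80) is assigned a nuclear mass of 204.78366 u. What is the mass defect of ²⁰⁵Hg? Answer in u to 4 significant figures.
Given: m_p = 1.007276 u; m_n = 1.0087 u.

1.886 u

Σm = 80·m_p + 125·m_n = 80.582080 + 126.0875 = 206.669580 u
The mass defect is 206.669580 − 204.78366 = 1.885920 u.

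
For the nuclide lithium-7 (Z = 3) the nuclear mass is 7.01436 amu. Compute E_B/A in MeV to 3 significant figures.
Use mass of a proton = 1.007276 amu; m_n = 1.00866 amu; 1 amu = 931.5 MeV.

5.60 MeV/nucleon

Σm = 3·m_p + 4·m_n = 3.021828 + 4.03464 = 7.056468 amu
Δm = 7.056468 − 7.01436 = 0.042108 amu
Binding energy = Δm·c² = 0.042108 × 931.5 MeV/amu = 39.2236 MeV
Dividing by A = 7 gives 5.603 MeV per nucleon.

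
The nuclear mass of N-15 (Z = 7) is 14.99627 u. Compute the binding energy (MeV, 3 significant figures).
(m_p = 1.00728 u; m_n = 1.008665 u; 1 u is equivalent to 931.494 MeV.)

With 7 protons and 8 neutrons (A = 15):
Σm = 7·m_p + 8·m_n = 7.05096 + 8.069320 = 15.120280 u
Mass defect Δm = 15.120280 − 14.99627 = 0.124010 u
E_B = 0.124010 × 931.494 = 115.515 MeV

116 MeV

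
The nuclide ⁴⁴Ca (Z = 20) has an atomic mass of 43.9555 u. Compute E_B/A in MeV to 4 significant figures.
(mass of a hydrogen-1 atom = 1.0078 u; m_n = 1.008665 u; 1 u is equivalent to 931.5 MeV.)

Mass of separated nucleons = 20(1.0078) + 24(1.008665) = 20.1560 + 24.207960 = 44.363960 u
Δm = 44.363960 − 43.9555 = 0.408460 u
E_B = 0.408460 × 931.5 = 380.480 MeV
Per nucleon: 380.480 / 44 = 8.647 MeV

8.647 MeV/nucleon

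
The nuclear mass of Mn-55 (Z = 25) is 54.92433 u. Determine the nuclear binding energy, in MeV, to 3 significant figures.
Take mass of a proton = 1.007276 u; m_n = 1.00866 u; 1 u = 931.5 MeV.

482 MeV

Mass of separated nucleons = 25(1.007276) + 30(1.00866) = 25.181900 + 30.25980 = 55.441700 u
Mass defect Δm = 55.441700 − 54.92433 = 0.517370 u
Binding energy = Δm·c² = 0.517370 × 931.5 MeV/u = 481.930 MeV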